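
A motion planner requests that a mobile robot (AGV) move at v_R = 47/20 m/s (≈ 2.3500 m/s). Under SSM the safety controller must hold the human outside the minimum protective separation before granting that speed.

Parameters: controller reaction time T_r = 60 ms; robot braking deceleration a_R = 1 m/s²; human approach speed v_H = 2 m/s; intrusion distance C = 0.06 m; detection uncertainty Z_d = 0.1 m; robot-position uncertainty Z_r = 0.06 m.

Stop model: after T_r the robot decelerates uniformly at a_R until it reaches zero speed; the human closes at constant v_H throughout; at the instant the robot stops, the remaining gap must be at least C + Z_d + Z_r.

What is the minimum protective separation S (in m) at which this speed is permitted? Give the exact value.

T_s = v_R/a_R = (47/20)/1 = 2.3500 s
robot covers v_R·T_r = 2.3500·0.0600 = 0.1410 m before braking
braking distance = 2.3500²/(2·1.0000) = 2.7612 m
human over T_r+T_s: 2.0000·(0.0600+2.3500) = 4.8200 m
margins: 0.0600+0.1000+0.0600 = 0.2200 m
S_min ≈ 0.1410+2.7612+4.8200+0.2200  ⇒  S_min = 31769/4000 m

S_min = 31769/4000 m = 7.9422 m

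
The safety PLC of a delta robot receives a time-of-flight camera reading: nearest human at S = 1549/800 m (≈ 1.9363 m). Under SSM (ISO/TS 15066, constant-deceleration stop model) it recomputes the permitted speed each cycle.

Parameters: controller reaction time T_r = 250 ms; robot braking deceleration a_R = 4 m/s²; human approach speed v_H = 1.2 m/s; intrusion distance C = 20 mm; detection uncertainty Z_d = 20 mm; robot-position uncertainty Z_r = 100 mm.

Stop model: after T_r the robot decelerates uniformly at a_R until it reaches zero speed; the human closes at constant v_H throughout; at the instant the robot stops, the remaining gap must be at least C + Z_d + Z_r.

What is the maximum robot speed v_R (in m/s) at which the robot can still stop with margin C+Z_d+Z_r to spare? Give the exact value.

collect terms ⇒ (1/8)·v_R² + (11/20)·v_R + (-1197/800) = 0
  disc = (11/20)² − 4·(1/8)·(-1197/800) = 1681/1600 ; √disc = 41/40
  v_R = (−(11/20) + 41/40) / (2·(1/8)) = 19/10 m/s
check:
T_s = v_R/a_R = (19/10)/4 = 0.4750 s
robot covers v_R·T_r = 1.9000·0.2500 = 0.4750 m before braking
braking distance = 1.9000²/(2·4.0000) = 0.4512 m
human over T_r+T_s: 1.2000·(0.2500+0.4750) = 0.8700 m
C+Z_d+Z_r = 0.0200+0.0200+0.1000 = 0.1400 m
sum ≈ 0.4750+0.4512+0.8700+0.1400 ≈ 1.9363 m = S ✓

v_R_max = 19/10 m/s = 1.9000 m/s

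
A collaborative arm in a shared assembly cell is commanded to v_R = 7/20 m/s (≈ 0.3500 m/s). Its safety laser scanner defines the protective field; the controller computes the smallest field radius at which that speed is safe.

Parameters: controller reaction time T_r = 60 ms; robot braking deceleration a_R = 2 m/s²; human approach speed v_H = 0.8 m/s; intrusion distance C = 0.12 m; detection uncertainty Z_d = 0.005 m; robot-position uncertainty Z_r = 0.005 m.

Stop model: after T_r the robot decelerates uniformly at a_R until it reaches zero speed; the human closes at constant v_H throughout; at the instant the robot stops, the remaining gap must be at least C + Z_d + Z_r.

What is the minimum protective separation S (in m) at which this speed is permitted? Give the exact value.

S_min = 2957/8000 m = 0.3696 m

T_s = v_R/a_R = (7/20)/2 = 0.1750 s
reaction-phase robot travel = 0.3500·0.0600 = 0.0210 m
robot under decel: 0.3500²/(2·2.0000) = 0.0306 m
human over T_r+T_s: 0.8000·(0.0600+0.1750) = 0.1880 m
margins: 0.1200+0.0050+0.0050 = 0.1300 m
S_min ≈ 0.0210+0.0306+0.1880+0.1300  ⇒  S_min = 2957/8000 m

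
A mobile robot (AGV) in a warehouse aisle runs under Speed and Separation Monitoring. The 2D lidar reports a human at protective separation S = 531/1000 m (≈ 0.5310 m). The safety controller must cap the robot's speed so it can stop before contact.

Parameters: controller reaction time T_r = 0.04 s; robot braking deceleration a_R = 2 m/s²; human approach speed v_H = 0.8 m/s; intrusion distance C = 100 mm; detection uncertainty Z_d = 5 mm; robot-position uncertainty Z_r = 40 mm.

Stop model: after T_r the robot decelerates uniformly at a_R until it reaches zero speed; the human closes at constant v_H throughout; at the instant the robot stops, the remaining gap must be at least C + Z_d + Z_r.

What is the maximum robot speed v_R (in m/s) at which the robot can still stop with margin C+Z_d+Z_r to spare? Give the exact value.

v_R_max = 3/5 m/s = 0.6000 m/s

collect terms ⇒ (1/4)·v_R² + (11/25)·v_R + (-177/500) = 0
  disc = (11/25)² − 4·(1/4)·(-177/500) = 1369/2500 ; √disc = 37/50
  v_R = (−(11/25) + 37/50) / (2·(1/4)) = 3/5 m/s
check:
T_s = v_R/a_R = (3/5)/2 = 0.3000 s
robot covers v_R·T_r = 0.6000·0.0400 = 0.0240 m before braking
braking distance = 0.6000²/(2·2.0000) = 0.0900 m
person approaches 0.8000·(0.0400+0.3000) = 0.2720 m
C+Z_d+Z_r = 0.1000+0.0050+0.0400 = 0.1450 m
sum ≈ 0.0240+0.0900+0.2720+0.1450 ≈ 0.5310 m = S ✓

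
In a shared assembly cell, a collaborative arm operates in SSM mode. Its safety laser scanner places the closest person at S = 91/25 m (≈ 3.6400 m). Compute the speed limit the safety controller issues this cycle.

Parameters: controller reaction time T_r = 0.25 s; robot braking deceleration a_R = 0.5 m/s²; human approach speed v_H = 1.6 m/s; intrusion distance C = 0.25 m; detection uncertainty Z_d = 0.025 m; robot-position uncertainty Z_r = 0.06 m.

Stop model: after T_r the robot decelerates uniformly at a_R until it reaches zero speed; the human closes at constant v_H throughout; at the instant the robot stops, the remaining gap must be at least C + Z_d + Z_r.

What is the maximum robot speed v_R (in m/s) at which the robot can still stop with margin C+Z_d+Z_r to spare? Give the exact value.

v_R_max = 7/10 m/s = 0.7000 m/s

collect terms ⇒ (1)·v_R² + (69/20)·v_R + (-581/200) = 0
  disc = (69/20)² − 4·(1)·(-581/200) = 9409/400 ; √disc = 97/20
  v_R = (−(69/20) + 97/20) / (2·(1)) = 7/10 m/s
check:
braking lasts T_s = (7/10)/(1/2) = 1.4000 s
robot covers v_R·T_r = 0.7000·0.2500 = 0.1750 m before braking
robot covers 0.7000·1.4000 − ½·0.5000·1.4000² = 0.4900 m while stopping
human closes 1.6000·1.6500 = 2.6400 m
residual clearance needed = 0.2500+0.0250+0.0600 = 0.3350 m
sum ≈ 0.1750+0.4900+2.6400+0.3350 ≈ 3.6400 m = S ✓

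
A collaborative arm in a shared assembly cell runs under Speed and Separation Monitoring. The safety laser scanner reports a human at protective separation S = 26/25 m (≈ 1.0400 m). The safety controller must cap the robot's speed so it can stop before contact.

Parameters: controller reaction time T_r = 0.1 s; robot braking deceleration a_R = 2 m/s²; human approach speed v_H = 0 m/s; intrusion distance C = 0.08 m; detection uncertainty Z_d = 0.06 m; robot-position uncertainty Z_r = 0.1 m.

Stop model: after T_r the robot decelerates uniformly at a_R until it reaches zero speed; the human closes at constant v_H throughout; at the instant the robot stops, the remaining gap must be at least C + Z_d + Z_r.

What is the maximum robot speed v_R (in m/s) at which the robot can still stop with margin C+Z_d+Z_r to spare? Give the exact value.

v_R_max = 8/5 m/s = 1.6000 m/s

at the boundary: (1/4)·v² + (1/10)·v + (-4/5) = 0
  disc = (1/10)² − 4·(1/4)·(-4/5) = 81/100 ; √disc = 9/10
  v_R = (−(1/10) + 9/10) / (2·(1/4)) = 8/5 m/s
check:
stop time T_s = (8/5)/2 = 0.8000 s
robot in T_r: 1.6000·0.1000 = 0.1600 m
robot covers 1.6000·0.8000 − ½·2.0000·0.8000² = 0.6400 m while stopping
human closes 0.0000·0.9000 = 0.0000 m
margins: 0.0800+0.0600+0.1000 = 0.2400 m
sum ≈ 0.1600+0.6400+0.0000+0.2400 ≈ 1.0400 m = S ✓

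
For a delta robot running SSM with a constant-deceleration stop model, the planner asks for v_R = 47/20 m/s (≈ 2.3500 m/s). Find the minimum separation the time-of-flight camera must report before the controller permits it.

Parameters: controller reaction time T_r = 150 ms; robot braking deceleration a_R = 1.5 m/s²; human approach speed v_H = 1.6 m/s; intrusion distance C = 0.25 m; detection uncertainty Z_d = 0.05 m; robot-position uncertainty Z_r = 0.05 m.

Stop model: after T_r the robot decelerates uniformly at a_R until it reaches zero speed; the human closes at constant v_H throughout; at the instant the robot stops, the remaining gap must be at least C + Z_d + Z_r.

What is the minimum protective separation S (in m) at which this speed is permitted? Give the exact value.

S_min = 529/100 m = 5.2900 m

braking lasts T_s = (47/20)/(3/2) = 1.5667 s
robot covers v_R·T_r = 2.3500·0.1500 = 0.3525 m before braking
robot under decel: 2.3500²/(2·1.5000) = 1.8408 m
person approaches 1.6000·(0.1500+1.5667) = 2.7467 m
C+Z_d+Z_r = 0.2500+0.0500+0.0500 = 0.3500 m
S_min ≈ 0.3525+1.8408+2.7467+0.3500  ⇒  S_min = 529/100 m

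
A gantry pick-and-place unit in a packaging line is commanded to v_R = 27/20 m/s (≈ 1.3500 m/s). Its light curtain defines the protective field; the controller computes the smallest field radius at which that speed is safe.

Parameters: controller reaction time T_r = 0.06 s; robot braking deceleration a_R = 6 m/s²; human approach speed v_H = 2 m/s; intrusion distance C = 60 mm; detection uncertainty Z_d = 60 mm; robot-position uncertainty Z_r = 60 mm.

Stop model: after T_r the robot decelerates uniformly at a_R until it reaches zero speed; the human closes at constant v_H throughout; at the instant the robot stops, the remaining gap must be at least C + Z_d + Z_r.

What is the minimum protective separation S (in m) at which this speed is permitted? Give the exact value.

braking lasts T_s = (27/20)/6 = 0.2250 s
robot in T_r: 1.3500·0.0600 = 0.0810 m
robot under decel: 1.3500²/(2·6.0000) = 0.1519 m
human closes 2.0000·0.2850 = 0.5700 m
C+Z_d+Z_r = 0.0600+0.0600+0.0600 = 0.1800 m
S_min ≈ 0.0810+0.1519+0.5700+0.1800  ⇒  S_min = 7863/8000 m

S_min = 7863/8000 m = 0.9829 m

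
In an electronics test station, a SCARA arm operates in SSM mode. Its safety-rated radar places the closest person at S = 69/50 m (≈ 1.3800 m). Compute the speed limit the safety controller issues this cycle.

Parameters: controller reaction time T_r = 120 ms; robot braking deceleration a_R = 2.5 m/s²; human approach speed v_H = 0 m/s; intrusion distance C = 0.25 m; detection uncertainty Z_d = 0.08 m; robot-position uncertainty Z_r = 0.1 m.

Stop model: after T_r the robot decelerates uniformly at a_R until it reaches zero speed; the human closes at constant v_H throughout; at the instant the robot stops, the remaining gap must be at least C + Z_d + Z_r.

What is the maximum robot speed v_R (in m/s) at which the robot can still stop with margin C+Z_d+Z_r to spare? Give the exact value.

collect terms ⇒ (1/5)·v_R² + (3/25)·v_R + (-19/20) = 0
  disc = (3/25)² − 4·(1/5)·(-19/20) = 484/625 ; √disc = 22/25
  v_R = (−(3/25) + 22/25) / (2·(1/5)) = 19/10 m/s
check:
stop time T_s = (19/10)/(5/2) = 0.7600 s
reaction-phase robot travel = 1.9000·0.1200 = 0.2280 m
robot under decel: 1.9000²/(2·2.5000) = 0.7220 m
human closes 0.0000·0.8800 = 0.0000 m
residual clearance needed = 0.2500+0.0800+0.1000 = 0.4300 m
sum ≈ 0.2280+0.7220+0.0000+0.4300 ≈ 1.3800 m = S ✓

v_R_max = 19/10 m/s = 1.9000 m/s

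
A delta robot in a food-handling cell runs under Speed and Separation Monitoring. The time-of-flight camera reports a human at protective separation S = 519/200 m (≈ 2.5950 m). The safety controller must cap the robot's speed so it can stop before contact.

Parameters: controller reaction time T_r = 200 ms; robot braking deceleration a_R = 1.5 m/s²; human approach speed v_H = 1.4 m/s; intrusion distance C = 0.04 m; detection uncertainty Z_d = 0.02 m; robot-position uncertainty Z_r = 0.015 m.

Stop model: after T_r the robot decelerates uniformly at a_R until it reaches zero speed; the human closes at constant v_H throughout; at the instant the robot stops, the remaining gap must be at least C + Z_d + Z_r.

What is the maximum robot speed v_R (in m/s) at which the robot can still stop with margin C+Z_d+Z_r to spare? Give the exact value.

v_R_max = 7/5 m/s = 1.4000 m/s

quadratic (1/3)·v² + (17/15)·v + (-56/25) = 0
  disc = (17/15)² − 4·(1/3)·(-56/25) = 961/225 ; √disc = 31/15
  v_R = (−(17/15) + 31/15) / (2·(1/3)) = 7/5 m/s
check:
T_s = v_R/a_R = (7/5)/(3/2) = 0.9333 s
reaction-phase robot travel = 1.4000·0.2000 = 0.2800 m
robot under decel: 1.4000²/(2·1.5000) = 0.6533 m
human closes 1.4000·1.1333 = 1.5867 m
residual clearance needed = 0.0400+0.0200+0.0150 = 0.0750 m
sum ≈ 0.2800+0.6533+1.5867+0.0750 ≈ 2.5950 m = S ✓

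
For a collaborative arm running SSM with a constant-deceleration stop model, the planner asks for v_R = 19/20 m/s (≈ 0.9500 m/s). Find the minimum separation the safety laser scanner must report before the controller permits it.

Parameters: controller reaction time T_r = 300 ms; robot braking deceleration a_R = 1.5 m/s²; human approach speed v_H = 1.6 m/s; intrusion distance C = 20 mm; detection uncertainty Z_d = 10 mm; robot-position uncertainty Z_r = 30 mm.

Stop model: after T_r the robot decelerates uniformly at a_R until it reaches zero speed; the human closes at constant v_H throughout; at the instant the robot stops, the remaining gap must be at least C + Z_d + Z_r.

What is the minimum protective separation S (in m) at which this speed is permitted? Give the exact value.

S_min = 2567/1200 m = 2.1392 m

stop time T_s = (19/20)/(3/2) = 0.6333 s
robot covers v_R·T_r = 0.9500·0.3000 = 0.2850 m before braking
robot covers 0.9500·0.6333 − ½·1.5000·0.6333² = 0.3008 m while stopping
person approaches 1.6000·(0.3000+0.6333) = 1.4933 m
residual clearance needed = 0.0200+0.0100+0.0300 = 0.0600 m
S_min ≈ 0.2850+0.3008+1.4933+0.0600  ⇒  S_min = 2567/1200 m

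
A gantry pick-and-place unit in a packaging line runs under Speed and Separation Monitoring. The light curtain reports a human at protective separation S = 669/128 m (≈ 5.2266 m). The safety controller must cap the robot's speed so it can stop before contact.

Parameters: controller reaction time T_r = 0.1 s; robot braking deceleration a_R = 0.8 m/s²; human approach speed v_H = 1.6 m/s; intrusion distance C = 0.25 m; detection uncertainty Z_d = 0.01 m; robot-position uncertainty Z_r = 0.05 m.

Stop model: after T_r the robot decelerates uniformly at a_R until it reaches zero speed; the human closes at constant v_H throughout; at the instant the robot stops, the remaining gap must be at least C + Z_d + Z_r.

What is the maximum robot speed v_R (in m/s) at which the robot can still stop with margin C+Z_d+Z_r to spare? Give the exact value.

v_R_max = 31/20 m/s = 1.5500 m/s

at the boundary: (5/8)·v² + (21/10)·v + (-15221/3200) = 0
  disc = (21/10)² − 4·(5/8)·(-15221/3200) = 104329/6400 ; √disc = 323/80
  v_R = (−(21/10) + 323/80) / (2·(5/8)) = 31/20 m/s
check:
stop time T_s = (31/20)/(4/5) = 1.9375 s
robot covers v_R·T_r = 1.5500·0.1000 = 0.1550 m before braking
robot under decel: 1.5500²/(2·0.8000) = 1.5016 m
person approaches 1.6000·(0.1000+1.9375) = 3.2600 m
C+Z_d+Z_r = 0.2500+0.0100+0.0500 = 0.3100 m
sum ≈ 0.1550+1.5016+3.2600+0.3100 ≈ 5.2266 m = S ✓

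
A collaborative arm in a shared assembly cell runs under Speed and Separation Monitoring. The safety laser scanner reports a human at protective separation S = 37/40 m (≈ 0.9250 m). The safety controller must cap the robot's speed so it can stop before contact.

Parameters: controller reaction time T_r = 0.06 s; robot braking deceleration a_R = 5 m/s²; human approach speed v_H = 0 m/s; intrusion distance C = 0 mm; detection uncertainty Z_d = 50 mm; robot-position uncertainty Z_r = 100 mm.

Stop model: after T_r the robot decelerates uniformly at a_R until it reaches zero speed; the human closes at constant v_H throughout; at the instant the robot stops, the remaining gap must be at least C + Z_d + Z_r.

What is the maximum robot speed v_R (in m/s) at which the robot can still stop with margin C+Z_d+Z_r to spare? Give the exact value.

v_R_max = 5/2 m/s = 2.5000 m/s

collect terms ⇒ (1/10)·v_R² + (3/50)·v_R + (-31/40) = 0
  disc = (3/50)² − 4·(1/10)·(-31/40) = 196/625 ; √disc = 14/25
  v_R = (−(3/50) + 14/25) / (2·(1/10)) = 5/2 m/s
check:
stop time T_s = (5/2)/5 = 0.5000 s
robot in T_r: 2.5000·0.0600 = 0.1500 m
braking distance = 2.5000²/(2·5.0000) = 0.6250 m
human over T_r+T_s: 0.0000·(0.0600+0.5000) = 0.0000 m
C+Z_d+Z_r = 0.0000+0.0500+0.1000 = 0.1500 m
sum ≈ 0.1500+0.6250+0.0000+0.1500 ≈ 0.9250 m = S ✓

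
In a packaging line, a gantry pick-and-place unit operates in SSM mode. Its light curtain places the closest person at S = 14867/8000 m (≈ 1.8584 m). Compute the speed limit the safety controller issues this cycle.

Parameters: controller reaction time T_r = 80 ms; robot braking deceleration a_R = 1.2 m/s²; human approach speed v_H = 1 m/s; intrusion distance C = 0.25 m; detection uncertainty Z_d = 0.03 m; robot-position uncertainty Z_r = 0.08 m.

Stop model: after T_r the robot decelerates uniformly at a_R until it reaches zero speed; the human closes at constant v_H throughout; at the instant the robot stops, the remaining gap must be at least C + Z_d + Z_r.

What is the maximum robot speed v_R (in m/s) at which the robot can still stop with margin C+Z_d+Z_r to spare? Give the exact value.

quadratic (5/12)·v² + (137/150)·v + (-11347/8000) = 0
  disc = (137/150)² − 4·(5/12)·(-11347/8000) = 1151329/360000 ; √disc = 1073/600
  v_R = (−(137/150) + 1073/600) / (2·(5/12)) = 21/20 m/s
check:
stop time T_s = (21/20)/(6/5) = 0.8750 s
robot in T_r: 1.0500·0.0800 = 0.0840 m
robot covers 1.0500·0.8750 − ½·1.2000·0.8750² = 0.4594 m while stopping
human over T_r+T_s: 1.0000·(0.0800+0.8750) = 0.9550 m
C+Z_d+Z_r = 0.2500+0.0300+0.0800 = 0.3600 m
sum ≈ 0.0840+0.4594+0.9550+0.3600 ≈ 1.8584 m = S ✓

v_R_max = 21/20 m/s = 1.0500 m/s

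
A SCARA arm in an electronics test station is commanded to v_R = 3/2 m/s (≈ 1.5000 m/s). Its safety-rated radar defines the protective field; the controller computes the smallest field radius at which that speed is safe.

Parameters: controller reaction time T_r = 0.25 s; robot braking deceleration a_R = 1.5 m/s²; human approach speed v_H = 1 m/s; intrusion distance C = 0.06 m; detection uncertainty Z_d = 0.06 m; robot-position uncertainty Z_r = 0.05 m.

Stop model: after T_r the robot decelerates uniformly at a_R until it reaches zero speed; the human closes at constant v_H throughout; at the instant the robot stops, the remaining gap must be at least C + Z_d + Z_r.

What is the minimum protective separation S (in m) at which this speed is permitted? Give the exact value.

S_min = 509/200 m = 2.5450 m

braking lasts T_s = (3/2)/(3/2) = 1.0000 s
robot covers v_R·T_r = 1.5000·0.2500 = 0.3750 m before braking
robot covers 1.5000·1.0000 − ½·1.5000·1.0000² = 0.7500 m while stopping
person approaches 1.0000·(0.2500+1.0000) = 1.2500 m
residual clearance needed = 0.0600+0.0600+0.0500 = 0.1700 m
S_min ≈ 0.3750+0.7500+1.2500+0.1700  ⇒  S_min = 509/200 m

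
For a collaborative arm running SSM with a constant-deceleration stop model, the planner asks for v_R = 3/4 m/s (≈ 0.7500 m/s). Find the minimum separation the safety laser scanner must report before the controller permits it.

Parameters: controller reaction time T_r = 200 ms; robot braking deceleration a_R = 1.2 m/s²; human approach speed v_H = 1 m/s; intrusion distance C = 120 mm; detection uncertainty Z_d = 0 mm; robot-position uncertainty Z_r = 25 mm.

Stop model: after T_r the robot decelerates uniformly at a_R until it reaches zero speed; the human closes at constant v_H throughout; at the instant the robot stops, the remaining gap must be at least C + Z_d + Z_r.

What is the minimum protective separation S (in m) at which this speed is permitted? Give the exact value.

S_min = 2167/1600 m = 1.3544 m

T_s = v_R/a_R = (3/4)/(6/5) = 0.6250 s
reaction-phase robot travel = 0.7500·0.2000 = 0.1500 m
robot covers 0.7500·0.6250 − ½·1.2000·0.6250² = 0.2344 m while stopping
human over T_r+T_s: 1.0000·(0.2000+0.6250) = 0.8250 m
margins: 0.1200+0.0000+0.0250 = 0.1450 m
S_min ≈ 0.1500+0.2344+0.8250+0.1450  ⇒  S_min = 2167/1600 m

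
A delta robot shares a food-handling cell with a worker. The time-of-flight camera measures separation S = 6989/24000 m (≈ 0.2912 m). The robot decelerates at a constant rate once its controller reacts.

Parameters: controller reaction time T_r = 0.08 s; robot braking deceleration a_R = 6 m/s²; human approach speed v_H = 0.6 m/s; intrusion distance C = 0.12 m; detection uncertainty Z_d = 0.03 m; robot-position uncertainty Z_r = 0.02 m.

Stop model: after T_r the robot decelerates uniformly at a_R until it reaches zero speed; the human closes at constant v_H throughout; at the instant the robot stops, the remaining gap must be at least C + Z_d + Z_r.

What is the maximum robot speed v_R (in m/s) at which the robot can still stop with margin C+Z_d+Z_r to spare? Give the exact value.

quadratic (1/12)·v² + (9/50)·v + (-1757/24000) = 0
  disc = (9/50)² − 4·(1/12)·(-1757/24000) = 20449/360000 ; √disc = 143/600
  v_R = (−(9/50) + 143/600) / (2·(1/12)) = 7/20 m/s
check:
stop time T_s = (7/20)/6 = 0.0583 s
robot in T_r: 0.3500·0.0800 = 0.0280 m
robot covers 0.3500·0.0583 − ½·6.0000·0.0583² = 0.0102 m while stopping
person approaches 0.6000·(0.0800+0.0583) = 0.0830 m
residual clearance needed = 0.1200+0.0300+0.0200 = 0.1700 m
sum ≈ 0.0280+0.0102+0.0830+0.1700 ≈ 0.2912 m = S ✓

v_R_max = 7/20 m/s = 0.3500 m/s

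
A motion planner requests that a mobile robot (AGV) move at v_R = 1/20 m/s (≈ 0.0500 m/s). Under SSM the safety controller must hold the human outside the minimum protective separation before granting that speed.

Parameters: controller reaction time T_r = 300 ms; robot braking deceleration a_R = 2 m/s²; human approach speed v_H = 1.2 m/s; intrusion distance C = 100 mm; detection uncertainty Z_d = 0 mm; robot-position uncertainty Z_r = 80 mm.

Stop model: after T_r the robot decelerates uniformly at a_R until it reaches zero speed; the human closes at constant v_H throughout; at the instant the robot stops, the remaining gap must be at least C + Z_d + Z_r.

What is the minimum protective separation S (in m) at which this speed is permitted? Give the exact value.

S_min = 937/1600 m = 0.5856 m

T_s = v_R/a_R = (1/20)/2 = 0.0250 s
robot covers v_R·T_r = 0.0500·0.3000 = 0.0150 m before braking
robot covers 0.0500·0.0250 − ½·2.0000·0.0250² = 0.0006 m while stopping
person approaches 1.2000·(0.3000+0.0250) = 0.3900 m
residual clearance needed = 0.1000+0.0000+0.0800 = 0.1800 m
S_min ≈ 0.0150+0.0006+0.3900+0.1800  ⇒  S_min = 937/1600 m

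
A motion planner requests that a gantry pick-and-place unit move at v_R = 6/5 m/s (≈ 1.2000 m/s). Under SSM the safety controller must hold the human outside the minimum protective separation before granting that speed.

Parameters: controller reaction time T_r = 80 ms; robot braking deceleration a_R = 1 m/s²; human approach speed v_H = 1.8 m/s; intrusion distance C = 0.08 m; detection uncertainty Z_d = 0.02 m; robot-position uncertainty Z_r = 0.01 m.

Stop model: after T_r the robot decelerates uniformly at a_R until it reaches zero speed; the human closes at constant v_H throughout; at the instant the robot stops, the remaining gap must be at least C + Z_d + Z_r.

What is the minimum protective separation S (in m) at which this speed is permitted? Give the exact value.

S_min = 323/100 m = 3.2300 m

stop time T_s = (6/5)/1 = 1.2000 s
reaction-phase robot travel = 1.2000·0.0800 = 0.0960 m
robot covers 1.2000·1.2000 − ½·1.0000·1.2000² = 0.7200 m while stopping
person approaches 1.8000·(0.0800+1.2000) = 2.3040 m
residual clearance needed = 0.0800+0.0200+0.0100 = 0.1100 m
S_min ≈ 0.0960+0.7200+2.3040+0.1100  ⇒  S_min = 323/100 m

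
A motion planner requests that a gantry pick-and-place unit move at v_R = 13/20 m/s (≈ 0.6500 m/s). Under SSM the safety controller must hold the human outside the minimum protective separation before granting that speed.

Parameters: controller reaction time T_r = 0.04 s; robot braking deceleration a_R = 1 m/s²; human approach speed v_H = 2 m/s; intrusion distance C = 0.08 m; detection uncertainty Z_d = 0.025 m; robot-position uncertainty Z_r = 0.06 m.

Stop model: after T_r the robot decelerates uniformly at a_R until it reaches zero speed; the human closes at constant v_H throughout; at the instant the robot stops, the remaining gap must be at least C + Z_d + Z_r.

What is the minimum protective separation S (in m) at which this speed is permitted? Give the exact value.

S_min = 7129/4000 m = 1.7822 m

T_s = v_R/a_R = (13/20)/1 = 0.6500 s
robot in T_r: 0.6500·0.0400 = 0.0260 m
braking distance = 0.6500²/(2·1.0000) = 0.2112 m
human closes 2.0000·0.6900 = 1.3800 m
C+Z_d+Z_r = 0.0800+0.0250+0.0600 = 0.1650 m
S_min ≈ 0.0260+0.2112+1.3800+0.1650  ⇒  S_min = 7129/4000 m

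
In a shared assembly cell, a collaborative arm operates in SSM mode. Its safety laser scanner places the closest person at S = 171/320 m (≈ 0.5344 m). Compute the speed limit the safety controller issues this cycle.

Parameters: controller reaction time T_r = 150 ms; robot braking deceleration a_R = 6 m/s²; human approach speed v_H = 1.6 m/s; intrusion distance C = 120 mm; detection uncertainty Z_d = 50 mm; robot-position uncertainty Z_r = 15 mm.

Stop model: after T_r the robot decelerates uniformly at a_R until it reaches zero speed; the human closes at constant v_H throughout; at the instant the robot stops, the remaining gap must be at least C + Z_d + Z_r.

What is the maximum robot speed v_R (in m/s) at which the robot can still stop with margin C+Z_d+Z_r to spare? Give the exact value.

v_R_max = 1/4 m/s = 0.2500 m/s

quadratic (1/12)·v² + (5/12)·v + (-7/64) = 0
  disc = (5/12)² − 4·(1/12)·(-7/64) = 121/576 ; √disc = 11/24
  v_R = (−(5/12) + 11/24) / (2·(1/12)) = 1/4 m/s
check:
stop time T_s = (1/4)/6 = 0.0417 s
reaction-phase robot travel = 0.2500·0.1500 = 0.0375 m
robot under decel: 0.2500²/(2·6.0000) = 0.0052 m
human over T_r+T_s: 1.6000·(0.1500+0.0417) = 0.3067 m
C+Z_d+Z_r = 0.1200+0.0500+0.0150 = 0.1850 m
sum ≈ 0.0375+0.0052+0.3067+0.1850 ≈ 0.5344 m = S ✓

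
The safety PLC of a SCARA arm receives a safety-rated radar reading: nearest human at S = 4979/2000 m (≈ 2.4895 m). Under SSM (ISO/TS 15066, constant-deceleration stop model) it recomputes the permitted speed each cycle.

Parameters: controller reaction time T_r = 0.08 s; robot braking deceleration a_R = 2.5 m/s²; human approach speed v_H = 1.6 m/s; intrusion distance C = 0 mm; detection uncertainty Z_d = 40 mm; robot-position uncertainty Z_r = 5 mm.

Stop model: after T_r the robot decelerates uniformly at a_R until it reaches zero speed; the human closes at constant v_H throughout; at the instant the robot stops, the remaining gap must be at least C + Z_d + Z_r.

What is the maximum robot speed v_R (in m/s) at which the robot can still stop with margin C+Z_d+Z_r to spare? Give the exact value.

v_R_max = 41/20 m/s = 2.0500 m/s

collect terms ⇒ (1/5)·v_R² + (18/25)·v_R + (-4633/2000) = 0
  disc = (18/25)² − 4·(1/5)·(-4633/2000) = 5929/2500 ; √disc = 77/50
  v_R = (−(18/25) + 77/50) / (2·(1/5)) = 41/20 m/s
check:
T_s = v_R/a_R = (41/20)/(5/2) = 0.8200 s
robot covers v_R·T_r = 2.0500·0.0800 = 0.1640 m before braking
braking distance = 2.0500²/(2·2.5000) = 0.8405 m
human over T_r+T_s: 1.6000·(0.0800+0.8200) = 1.4400 m
margins: 0.0000+0.0400+0.0050 = 0.0450 m
sum ≈ 0.1640+0.8405+1.4400+0.0450 ≈ 2.4895 m = S ✓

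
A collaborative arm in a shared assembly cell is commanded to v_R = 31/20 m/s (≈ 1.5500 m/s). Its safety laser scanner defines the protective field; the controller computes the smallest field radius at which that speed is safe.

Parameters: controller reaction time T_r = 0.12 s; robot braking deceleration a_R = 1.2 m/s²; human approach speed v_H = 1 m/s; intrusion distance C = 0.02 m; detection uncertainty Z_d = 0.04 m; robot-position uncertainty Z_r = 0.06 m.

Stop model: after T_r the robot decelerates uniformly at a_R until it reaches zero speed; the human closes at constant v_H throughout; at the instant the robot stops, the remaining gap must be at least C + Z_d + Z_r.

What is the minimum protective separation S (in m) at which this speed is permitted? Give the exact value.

S_min = 65249/24000 m = 2.7187 m

T_s = v_R/a_R = (31/20)/(6/5) = 1.2917 s
robot in T_r: 1.5500·0.1200 = 0.1860 m
braking distance = 1.5500²/(2·1.2000) = 1.0010 m
human closes 1.0000·1.4117 = 1.4117 m
C+Z_d+Z_r = 0.0200+0.0400+0.0600 = 0.1200 m
S_min ≈ 0.1860+1.0010+1.4117+0.1200  ⇒  S_min = 65249/24000 m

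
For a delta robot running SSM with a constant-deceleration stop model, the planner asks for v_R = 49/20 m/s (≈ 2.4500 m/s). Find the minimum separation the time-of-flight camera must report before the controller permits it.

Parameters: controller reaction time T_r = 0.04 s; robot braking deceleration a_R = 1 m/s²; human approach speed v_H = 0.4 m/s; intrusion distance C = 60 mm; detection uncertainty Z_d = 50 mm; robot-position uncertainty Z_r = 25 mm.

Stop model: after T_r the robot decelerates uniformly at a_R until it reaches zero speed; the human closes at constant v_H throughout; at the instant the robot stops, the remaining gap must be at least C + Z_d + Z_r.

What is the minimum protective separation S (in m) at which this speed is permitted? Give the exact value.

braking lasts T_s = (49/20)/1 = 2.4500 s
robot covers v_R·T_r = 2.4500·0.0400 = 0.0980 m before braking
braking distance = 2.4500²/(2·1.0000) = 3.0013 m
person approaches 0.4000·(0.0400+2.4500) = 0.9960 m
residual clearance needed = 0.0600+0.0500+0.0250 = 0.1350 m
S_min ≈ 0.0980+3.0013+0.9960+0.1350  ⇒  S_min = 16921/4000 m

S_min = 16921/4000 m = 4.2302 m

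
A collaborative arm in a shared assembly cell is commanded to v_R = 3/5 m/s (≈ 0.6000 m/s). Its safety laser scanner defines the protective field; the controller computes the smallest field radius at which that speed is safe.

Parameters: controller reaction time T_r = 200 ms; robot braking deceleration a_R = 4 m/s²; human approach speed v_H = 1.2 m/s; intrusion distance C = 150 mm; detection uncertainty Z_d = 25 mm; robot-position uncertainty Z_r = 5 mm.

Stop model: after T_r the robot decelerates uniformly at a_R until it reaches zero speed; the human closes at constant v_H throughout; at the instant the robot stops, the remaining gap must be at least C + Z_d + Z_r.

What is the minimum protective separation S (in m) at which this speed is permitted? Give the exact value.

T_s = v_R/a_R = (3/5)/4 = 0.1500 s
robot in T_r: 0.6000·0.2000 = 0.1200 m
braking distance = 0.6000²/(2·4.0000) = 0.0450 m
human over T_r+T_s: 1.2000·(0.2000+0.1500) = 0.4200 m
C+Z_d+Z_r = 0.1500+0.0250+0.0050 = 0.1800 m
S_min ≈ 0.1200+0.0450+0.4200+0.1800  ⇒  S_min = 153/200 m

S_min = 153/200 m = 0.7650 m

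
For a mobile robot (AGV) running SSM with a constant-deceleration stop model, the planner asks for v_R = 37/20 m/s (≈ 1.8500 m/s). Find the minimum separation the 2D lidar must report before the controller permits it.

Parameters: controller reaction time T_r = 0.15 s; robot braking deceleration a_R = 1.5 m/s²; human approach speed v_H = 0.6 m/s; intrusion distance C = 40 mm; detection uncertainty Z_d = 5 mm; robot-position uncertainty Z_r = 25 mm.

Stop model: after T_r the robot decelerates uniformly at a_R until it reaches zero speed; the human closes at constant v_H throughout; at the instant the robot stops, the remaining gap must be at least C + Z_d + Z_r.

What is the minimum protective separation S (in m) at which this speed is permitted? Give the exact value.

stop time T_s = (37/20)/(3/2) = 1.2333 s
reaction-phase robot travel = 1.8500·0.1500 = 0.2775 m
robot covers 1.8500·1.2333 − ½·1.5000·1.2333² = 1.1408 m while stopping
person approaches 0.6000·(0.1500+1.2333) = 0.8300 m
residual clearance needed = 0.0400+0.0050+0.0250 = 0.0700 m
S_min ≈ 0.2775+1.1408+0.8300+0.0700  ⇒  S_min = 1391/600 m

S_min = 1391/600 m = 2.3183 m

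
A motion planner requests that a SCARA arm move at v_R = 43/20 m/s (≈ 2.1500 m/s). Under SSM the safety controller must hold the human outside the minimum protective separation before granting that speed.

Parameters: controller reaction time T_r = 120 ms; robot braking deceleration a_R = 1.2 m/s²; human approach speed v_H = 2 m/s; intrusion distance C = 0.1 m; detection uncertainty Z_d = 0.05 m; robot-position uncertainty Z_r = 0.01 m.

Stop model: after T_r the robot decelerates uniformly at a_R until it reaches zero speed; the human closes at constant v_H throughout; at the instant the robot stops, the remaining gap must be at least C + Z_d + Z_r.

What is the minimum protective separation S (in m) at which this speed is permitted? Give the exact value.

S_min = 49339/8000 m = 6.1674 m

braking lasts T_s = (43/20)/(6/5) = 1.7917 s
robot covers v_R·T_r = 2.1500·0.1200 = 0.2580 m before braking
braking distance = 2.1500²/(2·1.2000) = 1.9260 m
human closes 2.0000·1.9117 = 3.8233 m
margins: 0.1000+0.0500+0.0100 = 0.1600 m
S_min ≈ 0.2580+1.9260+3.8233+0.1600  ⇒  S_min = 49339/8000 m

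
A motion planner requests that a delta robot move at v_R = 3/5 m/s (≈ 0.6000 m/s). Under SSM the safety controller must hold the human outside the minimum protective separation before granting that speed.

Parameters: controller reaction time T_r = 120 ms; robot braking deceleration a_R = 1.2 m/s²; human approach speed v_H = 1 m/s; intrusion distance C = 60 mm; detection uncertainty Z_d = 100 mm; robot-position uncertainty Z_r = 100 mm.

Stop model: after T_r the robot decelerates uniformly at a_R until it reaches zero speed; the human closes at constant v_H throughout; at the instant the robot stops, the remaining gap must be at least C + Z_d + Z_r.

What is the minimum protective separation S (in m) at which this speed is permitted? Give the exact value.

S_min = 551/500 m = 1.1020 m

braking lasts T_s = (3/5)/(6/5) = 0.5000 s
robot in T_r: 0.6000·0.1200 = 0.0720 m
braking distance = 0.6000²/(2·1.2000) = 0.1500 m
human over T_r+T_s: 1.0000·(0.1200+0.5000) = 0.6200 m
margins: 0.0600+0.1000+0.1000 = 0.2600 m
S_min ≈ 0.0720+0.1500+0.6200+0.2600  ⇒  S_min = 551/500 m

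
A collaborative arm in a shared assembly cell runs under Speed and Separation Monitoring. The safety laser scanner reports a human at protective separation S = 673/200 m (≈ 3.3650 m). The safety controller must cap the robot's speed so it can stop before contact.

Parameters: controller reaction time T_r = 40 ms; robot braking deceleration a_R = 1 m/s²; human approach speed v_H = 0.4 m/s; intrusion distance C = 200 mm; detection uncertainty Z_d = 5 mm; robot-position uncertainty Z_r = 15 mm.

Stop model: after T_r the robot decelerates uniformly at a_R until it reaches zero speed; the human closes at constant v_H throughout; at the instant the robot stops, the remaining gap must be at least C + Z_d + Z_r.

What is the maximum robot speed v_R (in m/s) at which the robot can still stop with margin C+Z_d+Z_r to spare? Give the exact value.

v_R_max = 21/10 m/s = 2.1000 m/s

at the boundary: (1/2)·v² + (11/25)·v + (-3129/1000) = 0
  disc = (11/25)² − 4·(1/2)·(-3129/1000) = 16129/2500 ; √disc = 127/50
  v_R = (−(11/25) + 127/50) / (2·(1/2)) = 21/10 m/s
check:
braking lasts T_s = (21/10)/1 = 2.1000 s
robot covers v_R·T_r = 2.1000·0.0400 = 0.0840 m before braking
braking distance = 2.1000²/(2·1.0000) = 2.2050 m
human closes 0.4000·2.1400 = 0.8560 m
C+Z_d+Z_r = 0.2000+0.0050+0.0150 = 0.2200 m
sum ≈ 0.0840+2.2050+0.8560+0.2200 ≈ 3.3650 m = S ✓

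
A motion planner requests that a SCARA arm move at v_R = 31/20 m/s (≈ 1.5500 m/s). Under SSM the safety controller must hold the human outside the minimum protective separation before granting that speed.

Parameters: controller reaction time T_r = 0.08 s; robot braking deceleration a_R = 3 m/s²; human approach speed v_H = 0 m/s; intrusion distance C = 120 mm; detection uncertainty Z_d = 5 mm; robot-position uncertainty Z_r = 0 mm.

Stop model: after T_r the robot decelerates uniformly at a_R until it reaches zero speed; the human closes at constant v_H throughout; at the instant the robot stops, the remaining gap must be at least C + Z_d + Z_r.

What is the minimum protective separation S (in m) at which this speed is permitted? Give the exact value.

S_min = 7793/12000 m = 0.6494 m

stop time T_s = (31/20)/3 = 0.5167 s
reaction-phase robot travel = 1.5500·0.0800 = 0.1240 m
braking distance = 1.5500²/(2·3.0000) = 0.4004 m
human closes 0.0000·0.5967 = 0.0000 m
margins: 0.1200+0.0050+0.0000 = 0.1250 m
S_min ≈ 0.1240+0.4004+0.0000+0.1250  ⇒  S_min = 7793/12000 m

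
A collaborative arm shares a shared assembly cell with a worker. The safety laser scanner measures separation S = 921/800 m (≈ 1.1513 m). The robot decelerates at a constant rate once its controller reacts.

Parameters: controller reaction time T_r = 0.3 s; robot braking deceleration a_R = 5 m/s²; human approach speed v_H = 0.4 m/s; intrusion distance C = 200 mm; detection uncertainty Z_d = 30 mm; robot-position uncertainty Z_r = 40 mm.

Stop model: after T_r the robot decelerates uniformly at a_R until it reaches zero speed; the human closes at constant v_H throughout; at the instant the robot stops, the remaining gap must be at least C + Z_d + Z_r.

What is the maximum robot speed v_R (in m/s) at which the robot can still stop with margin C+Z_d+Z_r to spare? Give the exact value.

quadratic (1/10)·v² + (19/50)·v + (-609/800) = 0
  disc = (19/50)² − 4·(1/10)·(-609/800) = 4489/10000 ; √disc = 67/100
  v_R = (−(19/50) + 67/100) / (2·(1/10)) = 29/20 m/s
check:
stop time T_s = (29/20)/5 = 0.2900 s
reaction-phase robot travel = 1.4500·0.3000 = 0.4350 m
robot under decel: 1.4500²/(2·5.0000) = 0.2102 m
person approaches 0.4000·(0.3000+0.2900) = 0.2360 m
C+Z_d+Z_r = 0.2000+0.0300+0.0400 = 0.2700 m
sum ≈ 0.4350+0.2102+0.2360+0.2700 ≈ 1.1513 m = S ✓

v_R_max = 29/20 m/s = 1.4500 m/s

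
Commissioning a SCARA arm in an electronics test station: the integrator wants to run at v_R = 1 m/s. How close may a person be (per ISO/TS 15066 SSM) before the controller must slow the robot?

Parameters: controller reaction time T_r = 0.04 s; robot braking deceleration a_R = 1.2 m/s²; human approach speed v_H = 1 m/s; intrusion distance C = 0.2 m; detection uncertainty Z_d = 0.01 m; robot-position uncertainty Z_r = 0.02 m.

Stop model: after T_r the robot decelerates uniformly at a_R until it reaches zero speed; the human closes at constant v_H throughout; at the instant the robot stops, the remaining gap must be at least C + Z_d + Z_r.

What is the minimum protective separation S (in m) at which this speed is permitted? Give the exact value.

stop time T_s = 1/(6/5) = 0.8333 s
robot in T_r: 1.0000·0.0400 = 0.0400 m
robot covers 1.0000·0.8333 − ½·1.2000·0.8333² = 0.4167 m while stopping
human closes 1.0000·0.8733 = 0.8733 m
C+Z_d+Z_r = 0.2000+0.0100+0.0200 = 0.2300 m
S_min ≈ 0.0400+0.4167+0.8733+0.2300  ⇒  S_min = 39/25 m

S_min = 39/25 m = 1.5600 m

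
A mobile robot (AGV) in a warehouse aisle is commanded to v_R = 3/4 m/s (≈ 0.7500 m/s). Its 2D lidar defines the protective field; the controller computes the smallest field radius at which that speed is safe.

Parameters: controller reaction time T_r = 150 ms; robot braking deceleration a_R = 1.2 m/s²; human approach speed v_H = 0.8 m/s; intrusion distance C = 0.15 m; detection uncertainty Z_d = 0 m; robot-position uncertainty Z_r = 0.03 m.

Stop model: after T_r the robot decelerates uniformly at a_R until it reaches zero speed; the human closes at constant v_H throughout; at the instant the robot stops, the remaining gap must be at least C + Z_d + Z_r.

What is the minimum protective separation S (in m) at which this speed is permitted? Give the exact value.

stop time T_s = (3/4)/(6/5) = 0.6250 s
reaction-phase robot travel = 0.7500·0.1500 = 0.1125 m
robot under decel: 0.7500²/(2·1.2000) = 0.2344 m
human over T_r+T_s: 0.8000·(0.1500+0.6250) = 0.6200 m
C+Z_d+Z_r = 0.1500+0.0000+0.0300 = 0.1800 m
S_min ≈ 0.1125+0.2344+0.6200+0.1800  ⇒  S_min = 367/320 m

S_min = 367/320 m = 1.1469 m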